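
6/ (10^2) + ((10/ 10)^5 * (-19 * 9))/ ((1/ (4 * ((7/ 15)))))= -15957/ 50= -319.14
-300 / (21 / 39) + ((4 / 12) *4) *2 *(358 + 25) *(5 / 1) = 95540 / 21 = 4549.52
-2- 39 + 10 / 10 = -40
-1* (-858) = 858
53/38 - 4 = -99/38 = -2.61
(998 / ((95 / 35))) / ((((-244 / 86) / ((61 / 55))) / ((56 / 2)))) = -4205572 / 1045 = -4024.47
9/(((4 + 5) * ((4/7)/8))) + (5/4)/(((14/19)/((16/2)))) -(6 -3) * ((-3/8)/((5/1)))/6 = 15461/560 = 27.61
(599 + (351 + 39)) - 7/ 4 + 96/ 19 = 75415/ 76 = 992.30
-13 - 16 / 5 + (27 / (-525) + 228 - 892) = -119044 / 175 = -680.25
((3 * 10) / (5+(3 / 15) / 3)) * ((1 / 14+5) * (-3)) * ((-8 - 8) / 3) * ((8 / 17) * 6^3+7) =118023300 / 2261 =52199.60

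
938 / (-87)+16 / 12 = -274 / 29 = -9.45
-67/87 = -0.77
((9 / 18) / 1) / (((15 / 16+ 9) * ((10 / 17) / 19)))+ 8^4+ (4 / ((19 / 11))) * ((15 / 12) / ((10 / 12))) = 61947098 / 15105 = 4101.10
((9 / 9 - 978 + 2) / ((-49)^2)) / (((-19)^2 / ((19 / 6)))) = -325 / 91238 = -0.00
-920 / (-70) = 92 / 7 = 13.14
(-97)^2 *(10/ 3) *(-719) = -67650710/ 3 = -22550236.67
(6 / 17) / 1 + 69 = 1179 / 17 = 69.35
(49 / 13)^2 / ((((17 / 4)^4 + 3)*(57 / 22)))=13522432 / 811955937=0.02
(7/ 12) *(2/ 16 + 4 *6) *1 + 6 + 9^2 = 9703/ 96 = 101.07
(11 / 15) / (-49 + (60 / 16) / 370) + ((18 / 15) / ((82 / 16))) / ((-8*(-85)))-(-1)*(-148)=-6600057226 / 44590575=-148.01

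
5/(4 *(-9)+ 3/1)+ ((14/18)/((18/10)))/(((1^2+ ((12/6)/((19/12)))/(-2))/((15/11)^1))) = 430/297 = 1.45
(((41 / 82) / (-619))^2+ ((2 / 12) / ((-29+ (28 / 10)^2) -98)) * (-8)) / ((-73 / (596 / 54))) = -22837727213 / 13498629456294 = -0.00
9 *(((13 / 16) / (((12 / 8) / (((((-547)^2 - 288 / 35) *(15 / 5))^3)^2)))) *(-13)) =-487438700566210313793425906652991039208859267867 / 14706125000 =-33145284741304069820800920000000000000.00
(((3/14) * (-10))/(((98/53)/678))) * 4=-1078020/343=-3142.92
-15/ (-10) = 3/ 2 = 1.50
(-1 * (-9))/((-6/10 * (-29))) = 15/29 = 0.52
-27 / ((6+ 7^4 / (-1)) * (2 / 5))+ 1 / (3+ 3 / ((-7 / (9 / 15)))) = 18061 / 45984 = 0.39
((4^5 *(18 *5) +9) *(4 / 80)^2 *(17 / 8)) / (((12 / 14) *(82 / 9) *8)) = 32904333 / 4198400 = 7.84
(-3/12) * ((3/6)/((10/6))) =-3/40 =-0.08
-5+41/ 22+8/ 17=-997/ 374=-2.67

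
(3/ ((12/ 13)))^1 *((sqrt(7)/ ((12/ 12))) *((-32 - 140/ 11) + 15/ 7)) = -42627 *sqrt(7)/ 308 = -366.17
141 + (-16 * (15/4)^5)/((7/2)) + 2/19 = -13827581/4256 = -3248.96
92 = 92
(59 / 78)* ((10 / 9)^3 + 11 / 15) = 452707 / 284310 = 1.59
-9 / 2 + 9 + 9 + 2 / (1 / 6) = 25.50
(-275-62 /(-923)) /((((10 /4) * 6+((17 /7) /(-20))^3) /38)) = -26460375536000 /37986145301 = -696.58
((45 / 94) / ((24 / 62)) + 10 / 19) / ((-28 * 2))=-12595 / 400064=-0.03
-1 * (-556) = 556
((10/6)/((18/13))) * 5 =325/54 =6.02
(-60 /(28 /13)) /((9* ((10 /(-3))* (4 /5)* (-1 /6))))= -195 /28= -6.96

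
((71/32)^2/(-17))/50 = -5041/870400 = -0.01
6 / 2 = 3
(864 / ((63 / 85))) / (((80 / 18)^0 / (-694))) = -5663040 / 7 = -809005.71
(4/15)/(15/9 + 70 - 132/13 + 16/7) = 364/87085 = 0.00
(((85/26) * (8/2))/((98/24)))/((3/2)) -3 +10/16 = -1223/5096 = -0.24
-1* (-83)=83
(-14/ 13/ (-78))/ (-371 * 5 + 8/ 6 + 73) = -7/ 902798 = -0.00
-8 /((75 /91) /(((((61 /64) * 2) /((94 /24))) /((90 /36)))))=-11102 /5875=-1.89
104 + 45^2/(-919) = 93551/919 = 101.80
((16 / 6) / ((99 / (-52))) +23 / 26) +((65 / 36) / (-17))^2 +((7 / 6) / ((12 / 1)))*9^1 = 19829033 / 53559792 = 0.37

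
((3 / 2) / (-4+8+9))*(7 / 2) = 21 / 52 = 0.40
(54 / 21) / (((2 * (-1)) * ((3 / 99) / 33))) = -9801 / 7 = -1400.14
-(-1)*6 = 6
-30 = -30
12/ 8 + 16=35/ 2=17.50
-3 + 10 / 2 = 2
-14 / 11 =-1.27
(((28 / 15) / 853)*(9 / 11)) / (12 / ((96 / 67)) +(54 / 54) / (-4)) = 672 / 3049475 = 0.00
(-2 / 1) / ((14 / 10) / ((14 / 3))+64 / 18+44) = -180 / 4307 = -0.04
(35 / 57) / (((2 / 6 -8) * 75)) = -7 / 6555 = -0.00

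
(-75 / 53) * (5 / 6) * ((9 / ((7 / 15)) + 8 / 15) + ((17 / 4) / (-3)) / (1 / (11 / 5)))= -175375 / 8904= -19.70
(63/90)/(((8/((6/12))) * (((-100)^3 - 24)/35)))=-49/32000768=-0.00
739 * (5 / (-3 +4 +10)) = 3695 / 11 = 335.91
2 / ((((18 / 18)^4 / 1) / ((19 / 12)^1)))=19 / 6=3.17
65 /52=5 /4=1.25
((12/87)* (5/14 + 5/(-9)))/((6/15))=-125/1827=-0.07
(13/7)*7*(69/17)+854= 15415/17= 906.76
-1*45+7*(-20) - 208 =-393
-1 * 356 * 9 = -3204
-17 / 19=-0.89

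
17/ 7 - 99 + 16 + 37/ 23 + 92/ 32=-98001/ 1288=-76.09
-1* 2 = -2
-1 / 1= -1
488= 488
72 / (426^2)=2 / 5041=0.00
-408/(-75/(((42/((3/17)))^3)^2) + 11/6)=-222455506359292416/999595821058687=-222.55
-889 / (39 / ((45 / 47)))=-13335 / 611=-21.82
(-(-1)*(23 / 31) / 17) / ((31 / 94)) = 2162 / 16337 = 0.13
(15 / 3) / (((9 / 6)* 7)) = 10 / 21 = 0.48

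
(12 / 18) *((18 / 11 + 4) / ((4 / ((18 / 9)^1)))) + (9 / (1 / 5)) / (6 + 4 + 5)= 161 / 33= 4.88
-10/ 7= -1.43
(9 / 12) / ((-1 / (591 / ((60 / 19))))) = -11229 / 80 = -140.36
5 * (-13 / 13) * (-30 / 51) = 50 / 17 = 2.94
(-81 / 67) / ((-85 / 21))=1701 / 5695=0.30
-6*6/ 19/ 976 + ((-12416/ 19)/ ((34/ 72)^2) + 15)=-3906142725/ 1339804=-2915.46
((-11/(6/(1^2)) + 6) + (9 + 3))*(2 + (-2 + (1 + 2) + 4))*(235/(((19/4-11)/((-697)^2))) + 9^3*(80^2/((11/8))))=-277720849574/165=-1683156664.08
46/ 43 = 1.07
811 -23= 788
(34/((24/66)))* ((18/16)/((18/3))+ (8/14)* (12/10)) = 81.65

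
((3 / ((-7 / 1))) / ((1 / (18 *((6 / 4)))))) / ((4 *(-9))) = 9 / 28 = 0.32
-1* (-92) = 92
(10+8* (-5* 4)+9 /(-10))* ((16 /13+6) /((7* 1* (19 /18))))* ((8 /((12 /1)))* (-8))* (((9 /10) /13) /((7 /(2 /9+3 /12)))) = 14468292 /3933475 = 3.68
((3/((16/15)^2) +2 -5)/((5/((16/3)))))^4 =923521/40960000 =0.02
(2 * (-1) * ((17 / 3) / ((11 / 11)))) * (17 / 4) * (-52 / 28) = 3757 / 42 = 89.45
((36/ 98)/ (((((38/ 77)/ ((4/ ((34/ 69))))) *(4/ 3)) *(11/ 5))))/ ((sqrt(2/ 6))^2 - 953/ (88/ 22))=-11178/ 1291031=-0.01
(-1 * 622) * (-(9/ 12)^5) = 75573/ 512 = 147.60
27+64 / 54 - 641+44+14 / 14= -15331 / 27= -567.81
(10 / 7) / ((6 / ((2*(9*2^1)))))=60 / 7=8.57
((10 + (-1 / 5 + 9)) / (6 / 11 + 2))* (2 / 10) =517 / 350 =1.48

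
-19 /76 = -1 /4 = -0.25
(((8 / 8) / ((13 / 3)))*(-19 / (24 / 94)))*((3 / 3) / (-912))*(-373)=-17531 / 2496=-7.02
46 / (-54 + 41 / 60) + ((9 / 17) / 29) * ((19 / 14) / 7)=-18971373 / 22079498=-0.86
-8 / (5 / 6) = -48 / 5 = -9.60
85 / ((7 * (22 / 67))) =5695 / 154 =36.98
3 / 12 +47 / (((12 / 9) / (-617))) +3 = -21746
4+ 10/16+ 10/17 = 709/136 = 5.21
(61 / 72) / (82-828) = -61 / 53712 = -0.00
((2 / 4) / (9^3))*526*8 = 2104 / 729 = 2.89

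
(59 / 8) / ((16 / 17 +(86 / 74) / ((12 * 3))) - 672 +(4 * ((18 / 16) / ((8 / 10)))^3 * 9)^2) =2801786683392 / 3552691810067525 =0.00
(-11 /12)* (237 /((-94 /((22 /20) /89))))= 0.03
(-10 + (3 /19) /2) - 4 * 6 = -1289 /38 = -33.92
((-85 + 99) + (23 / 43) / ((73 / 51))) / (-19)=-45119 / 59641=-0.76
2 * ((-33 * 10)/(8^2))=-165/16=-10.31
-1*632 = -632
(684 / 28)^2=29241 / 49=596.76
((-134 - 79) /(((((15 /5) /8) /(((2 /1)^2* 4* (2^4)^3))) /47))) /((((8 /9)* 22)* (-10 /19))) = 9349152768 /55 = 169984595.78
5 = 5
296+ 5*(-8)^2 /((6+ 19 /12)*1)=30776 /91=338.20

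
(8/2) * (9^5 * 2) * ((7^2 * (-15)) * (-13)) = 4513705560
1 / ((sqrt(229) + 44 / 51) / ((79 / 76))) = -44319 / 11280167 + 205479 * sqrt(229) / 45120668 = 0.06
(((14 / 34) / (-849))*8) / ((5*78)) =-28 / 2814435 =-0.00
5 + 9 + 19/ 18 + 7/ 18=139/ 9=15.44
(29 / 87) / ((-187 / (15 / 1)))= -5 / 187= -0.03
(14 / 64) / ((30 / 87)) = 203 / 320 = 0.63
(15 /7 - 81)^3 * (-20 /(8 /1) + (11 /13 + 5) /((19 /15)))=-4625406720 /4459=-1037319.29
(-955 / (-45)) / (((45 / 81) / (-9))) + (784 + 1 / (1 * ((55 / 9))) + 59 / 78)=378481 / 858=441.12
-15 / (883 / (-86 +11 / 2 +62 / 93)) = 2395 / 1766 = 1.36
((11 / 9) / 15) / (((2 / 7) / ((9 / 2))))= 77 / 60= 1.28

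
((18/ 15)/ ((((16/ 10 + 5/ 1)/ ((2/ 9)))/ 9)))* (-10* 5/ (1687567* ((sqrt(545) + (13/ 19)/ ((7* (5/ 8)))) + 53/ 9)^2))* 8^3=-170554111351127280000/ 13744744181115050234377499 + 3545887630143600000* sqrt(545)/ 13744744181115050234377499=-0.00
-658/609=-94/87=-1.08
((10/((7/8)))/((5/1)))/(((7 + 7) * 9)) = 8/441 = 0.02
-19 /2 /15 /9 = -19 /270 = -0.07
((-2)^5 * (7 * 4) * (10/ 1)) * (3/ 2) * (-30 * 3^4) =32659200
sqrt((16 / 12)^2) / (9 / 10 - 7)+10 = 1790 / 183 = 9.78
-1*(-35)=35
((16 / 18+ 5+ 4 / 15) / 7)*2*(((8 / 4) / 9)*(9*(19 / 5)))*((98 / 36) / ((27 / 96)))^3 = 1449250668544 / 119574225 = 12120.09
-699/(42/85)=-19805/14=-1414.64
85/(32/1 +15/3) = 85/37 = 2.30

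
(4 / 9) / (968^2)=1 / 2108304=0.00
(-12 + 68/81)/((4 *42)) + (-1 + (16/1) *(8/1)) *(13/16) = 2806543/27216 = 103.12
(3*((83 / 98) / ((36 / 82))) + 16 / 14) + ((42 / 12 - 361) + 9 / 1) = -200843 / 588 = -341.57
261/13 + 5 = 25.08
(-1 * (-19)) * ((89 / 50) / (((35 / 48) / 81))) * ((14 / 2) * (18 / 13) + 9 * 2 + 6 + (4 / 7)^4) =3467993951664 / 27311375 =126979.84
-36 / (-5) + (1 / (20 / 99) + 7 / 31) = 7673 / 620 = 12.38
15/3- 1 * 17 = -12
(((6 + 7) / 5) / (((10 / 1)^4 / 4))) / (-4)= -13 / 50000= -0.00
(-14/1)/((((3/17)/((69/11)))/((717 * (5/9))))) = -6541430/33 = -198225.15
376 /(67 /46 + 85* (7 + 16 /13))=224848 /419241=0.54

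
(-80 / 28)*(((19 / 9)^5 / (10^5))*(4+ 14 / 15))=-91615663 / 15500362500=-0.01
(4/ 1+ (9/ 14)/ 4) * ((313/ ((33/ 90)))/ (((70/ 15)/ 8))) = 6088.69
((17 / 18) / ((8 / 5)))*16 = 85 / 9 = 9.44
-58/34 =-29/17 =-1.71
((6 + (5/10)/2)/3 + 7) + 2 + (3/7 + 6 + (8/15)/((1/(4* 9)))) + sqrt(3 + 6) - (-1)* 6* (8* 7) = 157799/420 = 375.71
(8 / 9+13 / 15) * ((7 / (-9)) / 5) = -553 / 2025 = -0.27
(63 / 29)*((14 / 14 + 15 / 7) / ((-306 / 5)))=-55 / 493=-0.11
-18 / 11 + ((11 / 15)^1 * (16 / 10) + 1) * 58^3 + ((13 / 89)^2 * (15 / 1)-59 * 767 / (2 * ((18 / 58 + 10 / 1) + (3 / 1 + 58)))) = 1041131750503661 / 2457094200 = 423724.80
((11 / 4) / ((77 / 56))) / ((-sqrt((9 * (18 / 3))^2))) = -1 / 27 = -0.04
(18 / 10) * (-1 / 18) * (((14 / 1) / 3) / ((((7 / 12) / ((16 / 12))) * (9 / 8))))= -128 / 135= -0.95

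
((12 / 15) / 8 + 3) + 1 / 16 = 253 / 80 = 3.16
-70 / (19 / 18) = -66.32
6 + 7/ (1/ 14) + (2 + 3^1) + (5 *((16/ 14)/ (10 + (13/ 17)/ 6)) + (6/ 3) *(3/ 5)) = 110.76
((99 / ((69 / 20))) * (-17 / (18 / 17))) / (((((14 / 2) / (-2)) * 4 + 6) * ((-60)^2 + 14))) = 15895 / 997464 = 0.02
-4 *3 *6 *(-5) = 360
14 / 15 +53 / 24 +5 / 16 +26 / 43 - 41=-381233 / 10320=-36.94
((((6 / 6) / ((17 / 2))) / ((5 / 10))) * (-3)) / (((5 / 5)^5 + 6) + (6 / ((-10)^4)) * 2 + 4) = -30000 / 467551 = -0.06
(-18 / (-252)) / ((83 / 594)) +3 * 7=21.51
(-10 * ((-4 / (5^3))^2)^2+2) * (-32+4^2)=-1562491808 / 48828125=-32.00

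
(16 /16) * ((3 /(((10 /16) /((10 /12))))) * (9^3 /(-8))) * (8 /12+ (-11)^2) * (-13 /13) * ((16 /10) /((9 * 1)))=7884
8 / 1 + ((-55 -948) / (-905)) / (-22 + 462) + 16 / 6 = 12745409 / 1194600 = 10.67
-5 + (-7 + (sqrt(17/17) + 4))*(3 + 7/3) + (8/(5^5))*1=-15.66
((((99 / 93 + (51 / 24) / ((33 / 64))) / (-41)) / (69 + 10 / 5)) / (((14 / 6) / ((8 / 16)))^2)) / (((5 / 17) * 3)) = -18037 / 194559596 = -0.00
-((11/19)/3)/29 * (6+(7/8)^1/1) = -605/13224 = -0.05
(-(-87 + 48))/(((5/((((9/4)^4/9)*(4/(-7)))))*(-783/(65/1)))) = 13689/12992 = 1.05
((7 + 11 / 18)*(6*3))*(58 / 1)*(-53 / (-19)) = 421138 / 19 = 22165.16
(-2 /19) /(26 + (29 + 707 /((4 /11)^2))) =-32 /1642113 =-0.00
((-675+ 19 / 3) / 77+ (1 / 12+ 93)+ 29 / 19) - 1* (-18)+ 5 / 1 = 637433 / 5852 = 108.93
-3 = -3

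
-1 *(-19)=19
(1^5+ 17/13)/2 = 15/13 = 1.15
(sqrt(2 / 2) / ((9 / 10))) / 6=5 / 27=0.19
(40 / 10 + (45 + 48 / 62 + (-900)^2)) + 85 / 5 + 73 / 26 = 652916083 / 806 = 810069.58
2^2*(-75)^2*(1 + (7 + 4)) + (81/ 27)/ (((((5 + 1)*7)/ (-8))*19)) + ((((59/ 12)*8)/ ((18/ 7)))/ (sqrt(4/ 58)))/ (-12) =35909996/ 133 -413*sqrt(58)/ 648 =269995.12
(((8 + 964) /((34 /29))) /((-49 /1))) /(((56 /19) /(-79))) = 10577547 /23324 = 453.50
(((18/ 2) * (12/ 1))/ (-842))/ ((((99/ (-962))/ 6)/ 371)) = 12848472/ 4631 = 2774.45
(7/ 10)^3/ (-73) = -343/ 73000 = -0.00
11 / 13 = 0.85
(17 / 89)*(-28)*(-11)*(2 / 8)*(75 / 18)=32725 / 534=61.28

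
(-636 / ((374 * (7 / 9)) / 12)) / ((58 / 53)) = -910116 / 37961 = -23.98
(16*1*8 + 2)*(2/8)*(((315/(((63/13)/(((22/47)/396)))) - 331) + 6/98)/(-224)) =891510815/18571392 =48.00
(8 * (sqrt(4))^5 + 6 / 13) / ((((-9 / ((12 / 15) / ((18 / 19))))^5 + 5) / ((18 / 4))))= -1188765225504 / 141645466004705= -0.01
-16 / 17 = -0.94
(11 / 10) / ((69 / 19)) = 209 / 690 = 0.30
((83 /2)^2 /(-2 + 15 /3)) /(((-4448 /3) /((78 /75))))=-89557 /222400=-0.40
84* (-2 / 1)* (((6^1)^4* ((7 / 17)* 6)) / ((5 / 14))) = -128024064 / 85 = -1506165.46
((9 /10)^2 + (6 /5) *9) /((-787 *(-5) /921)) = 1069281 /393500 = 2.72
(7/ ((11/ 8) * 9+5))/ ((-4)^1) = -14/ 139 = -0.10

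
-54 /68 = -27 /34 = -0.79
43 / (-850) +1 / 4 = 339 / 1700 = 0.20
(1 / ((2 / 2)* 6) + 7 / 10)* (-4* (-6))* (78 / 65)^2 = 3744 / 125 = 29.95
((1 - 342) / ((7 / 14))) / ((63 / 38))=-25916 / 63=-411.37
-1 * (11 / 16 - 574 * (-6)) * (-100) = 1377875 / 4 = 344468.75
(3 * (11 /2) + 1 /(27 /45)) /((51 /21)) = 763 /102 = 7.48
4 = 4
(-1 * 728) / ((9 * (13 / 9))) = -56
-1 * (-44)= 44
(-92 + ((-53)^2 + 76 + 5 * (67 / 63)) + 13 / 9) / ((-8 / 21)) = -58795 / 8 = -7349.38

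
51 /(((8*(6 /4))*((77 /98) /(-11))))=-119 /2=-59.50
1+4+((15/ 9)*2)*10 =115/ 3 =38.33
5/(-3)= -5/3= -1.67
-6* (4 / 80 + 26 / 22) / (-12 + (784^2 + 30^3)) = -813 / 70580840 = -0.00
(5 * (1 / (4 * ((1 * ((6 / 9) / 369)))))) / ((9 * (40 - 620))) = -123 / 928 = -0.13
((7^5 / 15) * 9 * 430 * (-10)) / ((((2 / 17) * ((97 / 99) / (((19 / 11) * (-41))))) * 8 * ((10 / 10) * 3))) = 430682820435 / 388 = 1110007269.16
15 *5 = 75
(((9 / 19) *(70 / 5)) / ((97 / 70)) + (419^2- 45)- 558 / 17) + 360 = 5509492502 / 31331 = 175847.96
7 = 7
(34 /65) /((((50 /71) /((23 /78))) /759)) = 7023533 /42250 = 166.24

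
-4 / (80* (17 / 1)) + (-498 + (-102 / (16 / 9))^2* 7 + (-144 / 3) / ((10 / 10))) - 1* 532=119490859 / 5440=21965.23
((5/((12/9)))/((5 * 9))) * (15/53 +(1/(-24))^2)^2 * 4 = 75568249/2795876352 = 0.03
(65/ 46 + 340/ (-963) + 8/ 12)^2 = 5850261169/ 1962312804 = 2.98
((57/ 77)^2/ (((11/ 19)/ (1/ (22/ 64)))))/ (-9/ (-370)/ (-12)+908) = 0.00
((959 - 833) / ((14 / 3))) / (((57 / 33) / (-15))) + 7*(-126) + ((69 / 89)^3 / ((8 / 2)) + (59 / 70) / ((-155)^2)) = -50294235584166877 / 45052101398500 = -1116.36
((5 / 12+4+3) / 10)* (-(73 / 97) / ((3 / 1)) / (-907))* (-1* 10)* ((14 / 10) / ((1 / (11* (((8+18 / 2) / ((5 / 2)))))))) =-0.21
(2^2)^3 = 64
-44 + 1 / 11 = -483 / 11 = -43.91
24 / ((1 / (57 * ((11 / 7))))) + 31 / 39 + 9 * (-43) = 481438 / 273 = 1763.51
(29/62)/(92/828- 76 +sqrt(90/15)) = -0.01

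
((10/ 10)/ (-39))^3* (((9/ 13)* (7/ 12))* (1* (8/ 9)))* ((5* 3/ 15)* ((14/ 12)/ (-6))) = 49/ 41641938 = 0.00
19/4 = 4.75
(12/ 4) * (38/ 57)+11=13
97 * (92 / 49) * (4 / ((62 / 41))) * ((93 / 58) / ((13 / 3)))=3292956 / 18473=178.26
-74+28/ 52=-955/ 13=-73.46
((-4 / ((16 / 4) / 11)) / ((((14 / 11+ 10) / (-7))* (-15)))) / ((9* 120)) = -847 / 2008800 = -0.00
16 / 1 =16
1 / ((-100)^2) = 1 / 10000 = 0.00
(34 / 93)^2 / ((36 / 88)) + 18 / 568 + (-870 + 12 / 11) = -211210059125 / 243175284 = -868.55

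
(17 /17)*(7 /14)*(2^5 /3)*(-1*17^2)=-4624 /3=-1541.33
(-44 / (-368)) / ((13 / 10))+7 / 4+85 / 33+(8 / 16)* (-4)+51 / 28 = 585589 / 138138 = 4.24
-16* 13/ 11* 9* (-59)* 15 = 150610.91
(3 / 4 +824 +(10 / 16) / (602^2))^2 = 5717558136903710409 / 8405546189824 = 680212.57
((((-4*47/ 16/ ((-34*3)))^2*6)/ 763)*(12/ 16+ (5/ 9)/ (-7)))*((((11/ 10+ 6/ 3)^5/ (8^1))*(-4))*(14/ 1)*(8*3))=-10687863280471/ 3175300800000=-3.37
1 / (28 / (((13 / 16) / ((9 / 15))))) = 65 / 1344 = 0.05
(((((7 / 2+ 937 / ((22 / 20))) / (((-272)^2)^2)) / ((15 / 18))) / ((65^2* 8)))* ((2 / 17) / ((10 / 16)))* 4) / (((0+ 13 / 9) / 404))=51313959 / 43921515672320000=0.00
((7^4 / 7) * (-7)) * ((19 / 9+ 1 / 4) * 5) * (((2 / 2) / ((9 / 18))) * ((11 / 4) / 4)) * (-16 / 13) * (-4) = -22449350 / 117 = -191874.79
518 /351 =1.48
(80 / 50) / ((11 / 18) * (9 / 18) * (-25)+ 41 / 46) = -6624 / 27935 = -0.24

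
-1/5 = -0.20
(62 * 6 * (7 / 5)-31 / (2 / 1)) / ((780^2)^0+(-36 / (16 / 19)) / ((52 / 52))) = -10106 / 835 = -12.10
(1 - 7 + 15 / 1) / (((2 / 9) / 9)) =729 / 2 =364.50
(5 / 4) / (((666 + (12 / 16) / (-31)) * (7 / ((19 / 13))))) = 2945 / 7514871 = 0.00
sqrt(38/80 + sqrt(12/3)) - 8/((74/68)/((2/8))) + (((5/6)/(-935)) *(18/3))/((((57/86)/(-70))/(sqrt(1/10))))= -0.09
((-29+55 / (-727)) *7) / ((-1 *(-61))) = -147966 / 44347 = -3.34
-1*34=-34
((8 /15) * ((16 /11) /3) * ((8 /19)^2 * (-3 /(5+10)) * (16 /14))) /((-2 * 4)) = 8192 /6254325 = 0.00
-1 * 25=-25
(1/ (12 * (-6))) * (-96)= 4/ 3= 1.33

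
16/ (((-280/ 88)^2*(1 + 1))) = 968/ 1225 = 0.79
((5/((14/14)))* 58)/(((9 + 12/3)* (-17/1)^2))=290/3757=0.08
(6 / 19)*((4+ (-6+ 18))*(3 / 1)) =288 / 19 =15.16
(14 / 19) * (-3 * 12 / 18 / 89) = -28 / 1691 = -0.02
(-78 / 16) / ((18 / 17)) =-221 / 48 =-4.60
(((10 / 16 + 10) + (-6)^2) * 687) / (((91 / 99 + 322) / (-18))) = -228319641 / 127876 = -1785.48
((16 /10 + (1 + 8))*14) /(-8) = -371 /20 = -18.55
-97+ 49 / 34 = -3249 / 34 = -95.56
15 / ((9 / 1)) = 5 / 3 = 1.67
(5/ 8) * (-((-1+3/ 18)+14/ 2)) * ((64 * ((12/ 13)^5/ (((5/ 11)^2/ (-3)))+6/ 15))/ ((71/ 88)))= 1128048832064/ 395427045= 2852.74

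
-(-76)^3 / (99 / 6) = 26604.61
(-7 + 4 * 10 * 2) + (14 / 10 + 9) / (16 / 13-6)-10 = 9427 / 155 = 60.82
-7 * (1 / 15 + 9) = -952 / 15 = -63.47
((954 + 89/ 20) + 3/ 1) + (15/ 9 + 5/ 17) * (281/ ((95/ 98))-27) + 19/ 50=8420431/ 5700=1477.27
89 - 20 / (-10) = 91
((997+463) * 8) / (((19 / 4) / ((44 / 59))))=2055680 / 1121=1833.79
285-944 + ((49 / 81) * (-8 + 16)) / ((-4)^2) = -106709 / 162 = -658.70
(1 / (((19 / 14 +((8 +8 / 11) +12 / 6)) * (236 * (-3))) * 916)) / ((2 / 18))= -231 / 201151768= -0.00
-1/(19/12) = -12/19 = -0.63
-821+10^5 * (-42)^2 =176399179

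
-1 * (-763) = 763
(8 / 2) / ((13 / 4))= 16 / 13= 1.23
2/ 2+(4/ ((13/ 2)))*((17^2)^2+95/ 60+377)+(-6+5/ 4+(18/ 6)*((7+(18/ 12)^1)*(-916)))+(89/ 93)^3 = 1182421875701/ 41826564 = 28269.64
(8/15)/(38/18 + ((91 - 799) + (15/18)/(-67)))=-3216/4256585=-0.00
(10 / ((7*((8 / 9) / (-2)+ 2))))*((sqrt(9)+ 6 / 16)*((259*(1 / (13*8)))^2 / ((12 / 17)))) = 9425565 / 346112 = 27.23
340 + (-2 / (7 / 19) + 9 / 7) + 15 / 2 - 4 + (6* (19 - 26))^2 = 29447 / 14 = 2103.36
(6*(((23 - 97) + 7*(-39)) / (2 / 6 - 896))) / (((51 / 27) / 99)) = 5565186 / 45679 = 121.83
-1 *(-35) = 35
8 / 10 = 4 / 5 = 0.80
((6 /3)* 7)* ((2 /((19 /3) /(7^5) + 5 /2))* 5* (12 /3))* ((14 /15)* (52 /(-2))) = -1370375552 /252143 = -5434.91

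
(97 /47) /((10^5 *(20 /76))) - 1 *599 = -14076498157 /23500000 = -599.00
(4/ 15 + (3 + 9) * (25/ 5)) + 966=1026.27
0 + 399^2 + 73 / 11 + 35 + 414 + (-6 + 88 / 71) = 124688115 / 781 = 159651.88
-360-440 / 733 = -264320 / 733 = -360.60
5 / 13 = 0.38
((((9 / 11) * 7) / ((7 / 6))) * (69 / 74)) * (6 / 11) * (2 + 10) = 134136 / 4477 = 29.96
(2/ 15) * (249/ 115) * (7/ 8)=581/ 2300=0.25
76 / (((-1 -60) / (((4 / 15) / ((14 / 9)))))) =-456 / 2135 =-0.21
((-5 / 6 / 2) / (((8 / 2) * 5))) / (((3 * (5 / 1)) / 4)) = -1 / 180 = -0.01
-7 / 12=-0.58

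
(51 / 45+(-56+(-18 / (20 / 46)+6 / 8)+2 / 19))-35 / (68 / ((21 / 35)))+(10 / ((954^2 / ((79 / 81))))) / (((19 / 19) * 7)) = -19943255663012 / 208349442945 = -95.72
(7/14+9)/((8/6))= 57/8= 7.12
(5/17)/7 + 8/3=967/357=2.71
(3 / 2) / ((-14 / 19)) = -57 / 28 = -2.04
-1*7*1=-7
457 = 457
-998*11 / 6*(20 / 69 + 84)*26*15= -4150123120 / 69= -60146711.88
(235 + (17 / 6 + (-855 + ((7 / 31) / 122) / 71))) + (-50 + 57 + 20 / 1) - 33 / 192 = -590.34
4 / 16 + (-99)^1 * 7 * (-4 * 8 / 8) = 11089 / 4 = 2772.25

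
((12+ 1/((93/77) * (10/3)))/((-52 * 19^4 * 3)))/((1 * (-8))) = 3797/50418588480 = 0.00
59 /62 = 0.95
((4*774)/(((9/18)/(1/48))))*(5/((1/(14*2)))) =18060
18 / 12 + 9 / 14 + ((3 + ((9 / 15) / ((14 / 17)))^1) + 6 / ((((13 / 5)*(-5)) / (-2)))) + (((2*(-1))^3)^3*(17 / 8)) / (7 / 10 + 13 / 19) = -186489071 / 239330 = -779.21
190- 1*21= 169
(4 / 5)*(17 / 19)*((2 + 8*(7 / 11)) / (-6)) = -884 / 1045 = -0.85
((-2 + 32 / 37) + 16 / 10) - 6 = -1024 / 185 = -5.54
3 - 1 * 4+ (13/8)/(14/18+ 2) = -83/200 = -0.42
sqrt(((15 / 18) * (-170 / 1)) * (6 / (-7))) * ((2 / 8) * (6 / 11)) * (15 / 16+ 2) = 705 * sqrt(238) / 2464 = 4.41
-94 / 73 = -1.29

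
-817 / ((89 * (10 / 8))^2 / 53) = -692816 / 198025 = -3.50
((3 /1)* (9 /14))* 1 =1.93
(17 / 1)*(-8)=-136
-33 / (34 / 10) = -9.71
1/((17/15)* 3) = 5/17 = 0.29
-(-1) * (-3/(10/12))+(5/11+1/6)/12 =-14051/3960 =-3.55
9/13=0.69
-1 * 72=-72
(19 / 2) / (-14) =-19 / 28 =-0.68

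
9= 9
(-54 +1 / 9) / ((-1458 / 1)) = 485 / 13122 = 0.04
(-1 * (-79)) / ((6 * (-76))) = -79 / 456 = -0.17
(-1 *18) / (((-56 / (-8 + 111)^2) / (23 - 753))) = -34850565 / 14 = -2489326.07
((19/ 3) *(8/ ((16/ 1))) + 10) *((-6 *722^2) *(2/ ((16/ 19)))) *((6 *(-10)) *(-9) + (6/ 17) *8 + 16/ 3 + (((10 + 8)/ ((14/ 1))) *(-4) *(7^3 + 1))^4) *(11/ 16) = -645270393848712528390808963/ 979608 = -658702658460029448913.04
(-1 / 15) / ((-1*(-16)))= -1 / 240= -0.00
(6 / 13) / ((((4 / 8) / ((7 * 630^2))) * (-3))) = -854861.54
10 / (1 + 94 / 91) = 182 / 37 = 4.92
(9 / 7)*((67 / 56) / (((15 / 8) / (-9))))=-1809 / 245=-7.38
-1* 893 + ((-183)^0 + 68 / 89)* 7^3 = -25626 / 89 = -287.93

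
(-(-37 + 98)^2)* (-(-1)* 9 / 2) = -33489 / 2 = -16744.50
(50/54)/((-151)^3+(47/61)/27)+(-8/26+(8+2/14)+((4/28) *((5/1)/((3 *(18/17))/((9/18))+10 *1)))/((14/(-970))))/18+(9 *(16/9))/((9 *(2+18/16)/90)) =18605499576620419/361502384656140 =51.47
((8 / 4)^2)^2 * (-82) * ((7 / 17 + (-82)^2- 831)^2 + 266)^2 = -132191434541659061135488 / 83521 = -1582732900009088266.85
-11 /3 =-3.67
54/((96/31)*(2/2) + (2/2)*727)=1674/22633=0.07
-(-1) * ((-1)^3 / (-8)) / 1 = 1 / 8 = 0.12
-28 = -28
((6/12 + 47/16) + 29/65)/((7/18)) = 5193/520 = 9.99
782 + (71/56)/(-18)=788185/1008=781.93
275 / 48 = 5.73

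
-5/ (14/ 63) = -45/ 2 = -22.50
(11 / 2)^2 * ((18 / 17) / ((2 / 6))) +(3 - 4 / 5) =16709 / 170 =98.29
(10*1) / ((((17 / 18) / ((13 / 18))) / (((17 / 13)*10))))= 100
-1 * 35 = -35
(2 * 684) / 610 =684 / 305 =2.24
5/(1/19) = 95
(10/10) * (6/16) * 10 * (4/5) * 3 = 9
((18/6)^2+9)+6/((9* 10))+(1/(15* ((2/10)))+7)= 127/5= 25.40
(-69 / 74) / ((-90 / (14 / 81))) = 161 / 89910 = 0.00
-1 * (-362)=362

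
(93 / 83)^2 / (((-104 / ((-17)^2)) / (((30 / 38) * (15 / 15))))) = -37493415 / 13612664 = -2.75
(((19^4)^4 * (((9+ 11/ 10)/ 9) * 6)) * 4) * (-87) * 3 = -10138138804074748801651788/ 5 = -2027627760814949760330358.00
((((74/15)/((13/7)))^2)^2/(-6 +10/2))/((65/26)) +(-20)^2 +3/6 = 5502840927221/14459006250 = 380.58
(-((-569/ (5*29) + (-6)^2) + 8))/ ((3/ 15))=-5811/ 29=-200.38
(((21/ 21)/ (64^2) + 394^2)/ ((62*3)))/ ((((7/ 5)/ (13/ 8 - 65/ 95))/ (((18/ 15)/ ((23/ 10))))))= 292.62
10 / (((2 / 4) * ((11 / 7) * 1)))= 140 / 11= 12.73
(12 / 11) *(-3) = -36 / 11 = -3.27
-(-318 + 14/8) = 1265/4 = 316.25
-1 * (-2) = 2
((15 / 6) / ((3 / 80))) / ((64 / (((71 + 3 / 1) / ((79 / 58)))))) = 26825 / 474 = 56.59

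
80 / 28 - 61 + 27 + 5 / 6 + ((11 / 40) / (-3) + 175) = 121463 / 840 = 144.60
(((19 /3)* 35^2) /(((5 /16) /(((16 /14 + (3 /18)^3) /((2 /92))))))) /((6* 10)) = 5307365 /243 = 21841.01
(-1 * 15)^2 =225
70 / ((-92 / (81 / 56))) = -405 / 368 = -1.10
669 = 669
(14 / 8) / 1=7 / 4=1.75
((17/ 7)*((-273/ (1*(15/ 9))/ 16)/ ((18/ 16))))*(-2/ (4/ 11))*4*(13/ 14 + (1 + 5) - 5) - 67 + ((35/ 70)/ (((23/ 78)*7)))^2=225701951/ 259210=870.73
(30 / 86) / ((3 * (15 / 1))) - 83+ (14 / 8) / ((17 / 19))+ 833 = 6596225 / 8772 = 751.96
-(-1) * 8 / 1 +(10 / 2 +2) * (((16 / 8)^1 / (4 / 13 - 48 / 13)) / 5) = 789 / 110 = 7.17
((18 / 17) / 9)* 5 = 10 / 17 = 0.59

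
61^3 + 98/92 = 10441175/46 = 226982.07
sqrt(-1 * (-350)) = 5 * sqrt(14) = 18.71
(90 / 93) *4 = 120 / 31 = 3.87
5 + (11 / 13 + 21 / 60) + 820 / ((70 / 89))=1908757 / 1820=1048.77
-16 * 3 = -48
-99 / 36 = -11 / 4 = -2.75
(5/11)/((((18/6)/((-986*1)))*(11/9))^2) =43748820/1331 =32869.14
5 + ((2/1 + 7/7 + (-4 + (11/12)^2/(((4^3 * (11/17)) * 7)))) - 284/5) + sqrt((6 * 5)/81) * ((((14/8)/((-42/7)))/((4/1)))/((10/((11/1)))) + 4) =-17030233/322560 + 3763 * sqrt(30)/8640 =-50.41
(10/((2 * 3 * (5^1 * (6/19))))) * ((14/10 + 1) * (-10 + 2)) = -304/15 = -20.27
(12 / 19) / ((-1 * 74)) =-6 / 703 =-0.01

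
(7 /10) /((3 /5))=7 /6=1.17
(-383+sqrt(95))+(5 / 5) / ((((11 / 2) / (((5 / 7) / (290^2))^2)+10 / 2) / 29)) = -29201793561286 / 76244891805+sqrt(95) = -373.25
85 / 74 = 1.15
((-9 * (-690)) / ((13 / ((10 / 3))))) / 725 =828 / 377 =2.20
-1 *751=-751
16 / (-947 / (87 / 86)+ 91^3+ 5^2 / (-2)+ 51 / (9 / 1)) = 928 / 43652427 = 0.00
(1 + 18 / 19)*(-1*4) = -148 / 19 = -7.79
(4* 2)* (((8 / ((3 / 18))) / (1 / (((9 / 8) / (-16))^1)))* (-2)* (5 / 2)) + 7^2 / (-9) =1166 / 9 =129.56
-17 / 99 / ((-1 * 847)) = 17 / 83853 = 0.00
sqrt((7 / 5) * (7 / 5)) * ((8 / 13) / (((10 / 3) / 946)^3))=160005611304 / 8125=19692998.31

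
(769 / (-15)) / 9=-769 / 135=-5.70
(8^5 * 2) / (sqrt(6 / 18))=65536 * sqrt(3)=113511.68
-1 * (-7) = 7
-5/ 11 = -0.45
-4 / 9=-0.44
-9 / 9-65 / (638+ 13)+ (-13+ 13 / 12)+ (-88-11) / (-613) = -20519839 / 1596252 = -12.86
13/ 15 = 0.87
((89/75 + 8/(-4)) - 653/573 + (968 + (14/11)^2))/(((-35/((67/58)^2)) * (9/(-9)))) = 1882328831189/51020421375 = 36.89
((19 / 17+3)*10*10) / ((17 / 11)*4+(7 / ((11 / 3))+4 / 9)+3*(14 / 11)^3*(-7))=-83853000 / 7078307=-11.85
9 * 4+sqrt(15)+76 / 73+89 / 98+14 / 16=sqrt(15)+1110995 / 28616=42.70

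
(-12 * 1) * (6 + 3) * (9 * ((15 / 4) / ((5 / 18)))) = -13122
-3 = -3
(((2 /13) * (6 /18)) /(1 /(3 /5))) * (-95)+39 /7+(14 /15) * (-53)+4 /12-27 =-100307 /1365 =-73.48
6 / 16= 3 / 8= 0.38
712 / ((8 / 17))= 1513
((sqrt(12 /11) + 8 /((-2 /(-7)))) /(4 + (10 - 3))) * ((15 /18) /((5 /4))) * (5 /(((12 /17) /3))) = 37.41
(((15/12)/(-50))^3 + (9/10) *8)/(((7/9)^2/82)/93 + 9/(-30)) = -142319153547/5928409600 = -24.01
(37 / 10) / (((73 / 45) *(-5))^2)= 2997 / 53290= 0.06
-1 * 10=-10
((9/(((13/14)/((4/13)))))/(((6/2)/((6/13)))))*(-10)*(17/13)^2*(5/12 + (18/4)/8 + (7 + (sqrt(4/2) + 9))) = -49462350/371293 - 2913120*sqrt(2)/371293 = -144.31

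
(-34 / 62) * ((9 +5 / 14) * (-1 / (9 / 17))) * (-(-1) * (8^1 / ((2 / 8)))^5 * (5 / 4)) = 406533935.32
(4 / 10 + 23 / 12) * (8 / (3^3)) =0.69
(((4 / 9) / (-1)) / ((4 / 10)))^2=100 / 81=1.23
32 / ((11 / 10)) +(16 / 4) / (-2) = 298 / 11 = 27.09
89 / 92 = 0.97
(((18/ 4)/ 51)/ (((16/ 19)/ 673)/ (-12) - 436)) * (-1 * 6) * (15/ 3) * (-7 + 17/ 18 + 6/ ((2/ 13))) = 0.20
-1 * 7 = -7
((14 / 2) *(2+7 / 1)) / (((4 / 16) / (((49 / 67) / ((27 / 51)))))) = 23324 / 67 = 348.12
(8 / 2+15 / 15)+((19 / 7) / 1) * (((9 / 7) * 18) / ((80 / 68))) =28613 / 490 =58.39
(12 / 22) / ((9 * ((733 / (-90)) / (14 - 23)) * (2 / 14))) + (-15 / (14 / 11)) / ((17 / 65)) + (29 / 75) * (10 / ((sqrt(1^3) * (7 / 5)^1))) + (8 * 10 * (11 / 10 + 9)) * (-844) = -3926226216733 / 5756982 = -681993.83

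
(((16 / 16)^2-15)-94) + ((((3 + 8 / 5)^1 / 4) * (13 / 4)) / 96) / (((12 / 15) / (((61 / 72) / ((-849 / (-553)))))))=-107.97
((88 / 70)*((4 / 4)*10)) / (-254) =-44 / 889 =-0.05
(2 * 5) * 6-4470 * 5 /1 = -22290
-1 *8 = -8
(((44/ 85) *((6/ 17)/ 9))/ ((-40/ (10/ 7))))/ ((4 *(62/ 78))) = -143/ 627130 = -0.00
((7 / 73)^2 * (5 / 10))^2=2401 / 113592964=0.00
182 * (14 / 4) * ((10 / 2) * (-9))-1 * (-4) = -28661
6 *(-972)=-5832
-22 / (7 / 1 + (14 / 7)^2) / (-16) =1 / 8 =0.12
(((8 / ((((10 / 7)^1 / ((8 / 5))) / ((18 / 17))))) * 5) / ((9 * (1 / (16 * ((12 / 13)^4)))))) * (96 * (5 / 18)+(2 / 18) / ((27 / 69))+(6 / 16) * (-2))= 299565056 / 186745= 1604.14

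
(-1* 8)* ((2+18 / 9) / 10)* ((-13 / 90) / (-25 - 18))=-104 / 9675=-0.01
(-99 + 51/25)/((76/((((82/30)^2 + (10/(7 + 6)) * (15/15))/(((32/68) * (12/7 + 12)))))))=-289693957/177840000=-1.63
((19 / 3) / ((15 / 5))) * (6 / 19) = 2 / 3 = 0.67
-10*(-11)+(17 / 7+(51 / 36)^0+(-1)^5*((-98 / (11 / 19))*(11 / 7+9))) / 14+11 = 134245 / 539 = 249.06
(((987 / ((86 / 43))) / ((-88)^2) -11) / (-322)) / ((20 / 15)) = 508143 / 19948544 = 0.03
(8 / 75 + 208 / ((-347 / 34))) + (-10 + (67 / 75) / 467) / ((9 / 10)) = -3432738682 / 109383075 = -31.38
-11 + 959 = 948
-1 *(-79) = 79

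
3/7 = 0.43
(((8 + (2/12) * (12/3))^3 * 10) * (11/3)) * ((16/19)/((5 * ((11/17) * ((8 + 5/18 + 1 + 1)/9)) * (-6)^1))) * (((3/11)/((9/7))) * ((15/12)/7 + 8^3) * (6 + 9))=-34279808576/23199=-1477641.65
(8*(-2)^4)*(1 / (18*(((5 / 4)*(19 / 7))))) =1792 / 855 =2.10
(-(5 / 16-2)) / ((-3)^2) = 3 / 16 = 0.19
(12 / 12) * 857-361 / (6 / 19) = -286.17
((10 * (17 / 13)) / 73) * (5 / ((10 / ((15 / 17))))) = 0.08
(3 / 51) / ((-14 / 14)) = -1 / 17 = -0.06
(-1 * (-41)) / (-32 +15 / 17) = -697 / 529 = -1.32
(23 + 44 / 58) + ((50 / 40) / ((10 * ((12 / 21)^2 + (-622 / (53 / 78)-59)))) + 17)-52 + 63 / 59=-352274637171 / 34625972392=-10.17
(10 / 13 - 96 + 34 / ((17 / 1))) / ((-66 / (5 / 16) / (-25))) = -12625 / 1144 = -11.04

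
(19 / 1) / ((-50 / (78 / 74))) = -0.40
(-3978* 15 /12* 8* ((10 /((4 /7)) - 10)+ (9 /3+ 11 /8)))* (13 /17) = -722475 /2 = -361237.50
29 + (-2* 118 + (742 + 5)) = 540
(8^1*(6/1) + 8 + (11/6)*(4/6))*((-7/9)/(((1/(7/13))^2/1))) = -176645/13689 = -12.90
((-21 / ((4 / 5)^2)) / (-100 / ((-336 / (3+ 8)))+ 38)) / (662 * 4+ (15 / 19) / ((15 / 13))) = -2793 / 9305428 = -0.00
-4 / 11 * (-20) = 7.27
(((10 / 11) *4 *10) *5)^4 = 16000000000000 / 14641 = 1092821528.58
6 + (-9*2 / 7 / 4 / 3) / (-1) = 87 / 14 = 6.21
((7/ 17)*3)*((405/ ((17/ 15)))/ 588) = 6075/ 8092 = 0.75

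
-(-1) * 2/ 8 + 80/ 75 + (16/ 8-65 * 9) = -34901/ 60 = -581.68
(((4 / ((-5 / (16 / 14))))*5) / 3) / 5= -32 / 105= -0.30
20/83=0.24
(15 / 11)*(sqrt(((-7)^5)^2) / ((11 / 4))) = 1008420 / 121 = 8334.05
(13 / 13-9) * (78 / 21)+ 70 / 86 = -8699 / 301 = -28.90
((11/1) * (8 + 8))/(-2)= -88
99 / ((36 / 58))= 319 / 2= 159.50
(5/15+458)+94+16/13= 21589/39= 553.56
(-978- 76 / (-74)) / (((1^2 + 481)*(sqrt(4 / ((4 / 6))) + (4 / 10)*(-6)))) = -225925*sqrt(6) / 26751- 180740 / 8917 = -40.96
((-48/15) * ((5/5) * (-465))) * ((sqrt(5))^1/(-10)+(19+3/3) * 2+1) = 61008 - 744 * sqrt(5)/5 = 60675.27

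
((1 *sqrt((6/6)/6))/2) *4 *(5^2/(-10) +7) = 3 *sqrt(6)/2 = 3.67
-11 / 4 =-2.75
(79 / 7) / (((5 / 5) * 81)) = 79 / 567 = 0.14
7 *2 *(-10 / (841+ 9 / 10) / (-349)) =1400 / 2938231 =0.00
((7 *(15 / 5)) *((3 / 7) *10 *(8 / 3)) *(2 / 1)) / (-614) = -240 / 307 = -0.78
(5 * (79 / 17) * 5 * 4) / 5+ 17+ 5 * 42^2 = 151809 / 17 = 8929.94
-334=-334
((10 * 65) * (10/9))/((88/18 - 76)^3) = -1053/524288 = -0.00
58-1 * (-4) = 62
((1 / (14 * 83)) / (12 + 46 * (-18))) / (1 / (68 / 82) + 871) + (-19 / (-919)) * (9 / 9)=15713353241 / 760030130160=0.02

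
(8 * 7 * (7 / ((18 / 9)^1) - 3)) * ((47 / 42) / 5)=94 / 15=6.27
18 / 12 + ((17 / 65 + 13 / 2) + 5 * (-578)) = -2881.74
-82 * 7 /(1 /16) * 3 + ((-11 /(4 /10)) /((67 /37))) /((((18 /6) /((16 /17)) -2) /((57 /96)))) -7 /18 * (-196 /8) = -33225379 /1206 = -27550.07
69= 69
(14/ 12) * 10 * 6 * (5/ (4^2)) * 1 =175/ 8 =21.88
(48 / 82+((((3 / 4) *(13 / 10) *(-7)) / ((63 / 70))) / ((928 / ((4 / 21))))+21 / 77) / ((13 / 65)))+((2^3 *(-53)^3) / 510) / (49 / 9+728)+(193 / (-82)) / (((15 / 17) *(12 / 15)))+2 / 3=-201579262723 / 51548001120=-3.91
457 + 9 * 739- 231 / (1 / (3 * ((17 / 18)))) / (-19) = 271413 / 38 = 7142.45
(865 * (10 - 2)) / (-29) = -6920 / 29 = -238.62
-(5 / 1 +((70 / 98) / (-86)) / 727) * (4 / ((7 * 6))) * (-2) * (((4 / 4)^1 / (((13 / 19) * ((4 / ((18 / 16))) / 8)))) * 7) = 21.92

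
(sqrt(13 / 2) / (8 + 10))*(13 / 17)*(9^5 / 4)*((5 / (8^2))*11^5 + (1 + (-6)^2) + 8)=68928258555*sqrt(26) / 17408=20189943.44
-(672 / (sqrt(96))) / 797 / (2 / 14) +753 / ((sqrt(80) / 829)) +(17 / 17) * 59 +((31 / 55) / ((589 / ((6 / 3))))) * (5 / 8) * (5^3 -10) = -196 * sqrt(6) / 797 +49439 / 836 +624237 * sqrt(5) / 20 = 69850.35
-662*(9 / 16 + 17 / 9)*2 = -116843 / 36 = -3245.64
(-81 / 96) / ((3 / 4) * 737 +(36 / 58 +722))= -783 / 1183544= -0.00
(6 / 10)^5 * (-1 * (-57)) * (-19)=-263169 / 3125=-84.21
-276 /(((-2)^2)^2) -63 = -321 /4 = -80.25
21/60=7/20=0.35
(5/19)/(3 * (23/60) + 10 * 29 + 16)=100/116717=0.00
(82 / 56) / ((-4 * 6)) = -41 / 672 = -0.06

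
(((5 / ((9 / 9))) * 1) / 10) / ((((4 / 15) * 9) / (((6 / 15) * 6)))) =1 / 2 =0.50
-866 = -866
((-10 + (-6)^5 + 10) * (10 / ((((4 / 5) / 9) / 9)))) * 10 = -78732000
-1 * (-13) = 13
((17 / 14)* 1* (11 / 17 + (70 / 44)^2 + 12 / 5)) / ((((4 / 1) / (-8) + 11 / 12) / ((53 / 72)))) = 1737499 / 145200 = 11.97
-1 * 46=-46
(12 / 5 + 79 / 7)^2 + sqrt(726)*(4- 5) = 229441 / 1225- 11*sqrt(6) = 160.35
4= 4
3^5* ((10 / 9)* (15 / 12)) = 675 / 2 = 337.50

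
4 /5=0.80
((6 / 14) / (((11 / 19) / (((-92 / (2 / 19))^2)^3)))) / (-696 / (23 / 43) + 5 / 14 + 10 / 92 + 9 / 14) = -389565087142571818624 / 1534995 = -253789157060818.97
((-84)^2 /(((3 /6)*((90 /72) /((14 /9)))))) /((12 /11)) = 241472 /15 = 16098.13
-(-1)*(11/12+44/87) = 1.42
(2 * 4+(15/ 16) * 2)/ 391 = 79/ 3128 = 0.03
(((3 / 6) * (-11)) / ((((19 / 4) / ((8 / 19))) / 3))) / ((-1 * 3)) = 176 / 361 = 0.49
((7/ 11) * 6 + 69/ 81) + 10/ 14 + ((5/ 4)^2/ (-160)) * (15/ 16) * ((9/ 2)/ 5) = 183121831/ 34062336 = 5.38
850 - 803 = 47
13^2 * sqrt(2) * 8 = 1352 * sqrt(2) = 1912.02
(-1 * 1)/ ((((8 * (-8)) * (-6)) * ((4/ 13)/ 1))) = -13/ 1536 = -0.01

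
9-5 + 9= 13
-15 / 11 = -1.36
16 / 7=2.29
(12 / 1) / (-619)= -12 / 619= -0.02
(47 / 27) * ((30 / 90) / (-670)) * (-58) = 1363 / 27135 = 0.05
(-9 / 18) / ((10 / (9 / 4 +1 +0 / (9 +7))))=-13 / 80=-0.16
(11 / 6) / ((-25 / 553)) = -40.55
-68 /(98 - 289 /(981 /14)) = -16677 /23023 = -0.72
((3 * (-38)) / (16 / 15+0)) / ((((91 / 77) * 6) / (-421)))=1319835 / 208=6345.36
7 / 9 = 0.78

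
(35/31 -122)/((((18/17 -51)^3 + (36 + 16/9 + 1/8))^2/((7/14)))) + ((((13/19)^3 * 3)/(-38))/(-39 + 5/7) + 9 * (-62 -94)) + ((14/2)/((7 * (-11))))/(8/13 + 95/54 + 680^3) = -14322245586379471289390916683936968511438700393/10201034418859450528676862885796296534121832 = -1404.00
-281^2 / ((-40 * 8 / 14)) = 552727 / 160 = 3454.54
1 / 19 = 0.05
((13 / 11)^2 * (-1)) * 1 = -169 / 121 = -1.40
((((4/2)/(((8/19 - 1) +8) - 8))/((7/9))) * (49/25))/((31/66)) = -14364/775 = -18.53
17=17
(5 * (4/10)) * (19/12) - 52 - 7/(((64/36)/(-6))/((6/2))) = 529/24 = 22.04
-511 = -511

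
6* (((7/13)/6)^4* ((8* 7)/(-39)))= -16807/30074733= -0.00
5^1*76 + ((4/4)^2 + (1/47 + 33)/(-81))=1448915/3807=380.59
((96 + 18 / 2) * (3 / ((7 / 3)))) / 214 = 135 / 214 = 0.63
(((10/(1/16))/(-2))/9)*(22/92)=-440/207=-2.13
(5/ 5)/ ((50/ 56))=28/ 25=1.12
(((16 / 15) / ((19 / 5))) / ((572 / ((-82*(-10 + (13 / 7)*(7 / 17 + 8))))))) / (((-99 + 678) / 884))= -292576 / 847077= -0.35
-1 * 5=-5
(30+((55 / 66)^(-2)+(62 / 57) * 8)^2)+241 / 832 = 224945553553 / 1689480000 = 133.14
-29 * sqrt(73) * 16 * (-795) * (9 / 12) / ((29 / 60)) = 572400 * sqrt(73) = 4890587.74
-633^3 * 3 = -760908411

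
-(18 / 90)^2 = -1 / 25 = -0.04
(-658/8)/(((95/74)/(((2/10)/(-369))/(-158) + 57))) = -202267432283/55386900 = -3651.90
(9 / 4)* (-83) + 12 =-699 / 4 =-174.75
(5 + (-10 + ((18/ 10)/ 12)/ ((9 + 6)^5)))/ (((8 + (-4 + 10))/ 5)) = -25312499/ 14175000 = -1.79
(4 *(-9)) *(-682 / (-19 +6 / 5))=-122760 / 89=-1379.33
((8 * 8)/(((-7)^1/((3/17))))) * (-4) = 768/119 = 6.45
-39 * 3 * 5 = -585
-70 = -70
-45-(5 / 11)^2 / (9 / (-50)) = -47755 / 1089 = -43.85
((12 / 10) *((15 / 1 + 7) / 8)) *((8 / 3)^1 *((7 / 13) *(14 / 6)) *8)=17248 / 195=88.45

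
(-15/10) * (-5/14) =15/28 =0.54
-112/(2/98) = -5488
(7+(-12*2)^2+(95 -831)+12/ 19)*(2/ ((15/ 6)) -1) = 579/ 19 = 30.47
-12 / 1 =-12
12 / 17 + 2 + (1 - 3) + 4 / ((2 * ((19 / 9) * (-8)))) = 759 / 1292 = 0.59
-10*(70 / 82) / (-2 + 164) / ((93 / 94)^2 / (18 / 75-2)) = 2721488 / 28723329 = 0.09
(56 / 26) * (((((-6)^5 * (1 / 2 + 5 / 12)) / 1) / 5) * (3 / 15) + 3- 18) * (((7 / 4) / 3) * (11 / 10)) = -1348039 / 3250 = -414.78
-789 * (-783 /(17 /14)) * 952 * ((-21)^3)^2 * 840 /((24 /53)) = 77057428202276210640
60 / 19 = 3.16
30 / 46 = 15 / 23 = 0.65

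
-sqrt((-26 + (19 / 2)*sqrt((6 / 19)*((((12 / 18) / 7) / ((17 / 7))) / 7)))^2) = -26 + sqrt(2261) / 119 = -25.60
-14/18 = -7/9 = -0.78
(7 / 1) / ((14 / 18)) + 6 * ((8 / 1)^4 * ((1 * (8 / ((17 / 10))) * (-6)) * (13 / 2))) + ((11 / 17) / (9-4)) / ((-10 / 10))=-383384846 / 85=-4510409.95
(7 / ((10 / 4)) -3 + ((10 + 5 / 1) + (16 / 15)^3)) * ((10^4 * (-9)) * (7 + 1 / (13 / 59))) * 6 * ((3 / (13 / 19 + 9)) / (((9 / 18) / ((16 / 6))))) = -49289952000 / 299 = -164849337.79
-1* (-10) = 10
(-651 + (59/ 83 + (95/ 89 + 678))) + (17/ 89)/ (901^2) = 28.78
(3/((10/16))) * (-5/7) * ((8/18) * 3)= -32/7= -4.57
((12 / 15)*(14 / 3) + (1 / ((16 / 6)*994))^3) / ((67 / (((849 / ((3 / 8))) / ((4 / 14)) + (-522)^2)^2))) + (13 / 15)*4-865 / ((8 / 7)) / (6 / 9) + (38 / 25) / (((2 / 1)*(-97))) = 4381296581.63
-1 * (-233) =233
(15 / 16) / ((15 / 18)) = 1.12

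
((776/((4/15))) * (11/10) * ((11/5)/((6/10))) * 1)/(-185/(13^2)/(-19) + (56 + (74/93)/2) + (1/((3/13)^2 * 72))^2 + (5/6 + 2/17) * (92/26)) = 8339846113025856/42554382328373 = 195.98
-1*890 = -890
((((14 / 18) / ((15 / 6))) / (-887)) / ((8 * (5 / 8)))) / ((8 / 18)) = -7 / 44350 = -0.00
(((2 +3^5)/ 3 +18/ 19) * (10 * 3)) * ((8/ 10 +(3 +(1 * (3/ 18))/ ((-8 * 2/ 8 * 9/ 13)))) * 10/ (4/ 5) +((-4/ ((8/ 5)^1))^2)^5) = 6238096002475/ 262656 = 23750060.93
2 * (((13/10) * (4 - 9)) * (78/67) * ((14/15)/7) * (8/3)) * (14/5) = -75712/5025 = -15.07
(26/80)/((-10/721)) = -23.43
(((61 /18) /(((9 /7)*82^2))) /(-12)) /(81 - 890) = 427 /10574807904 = 0.00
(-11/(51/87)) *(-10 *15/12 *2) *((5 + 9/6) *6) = 311025/17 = 18295.59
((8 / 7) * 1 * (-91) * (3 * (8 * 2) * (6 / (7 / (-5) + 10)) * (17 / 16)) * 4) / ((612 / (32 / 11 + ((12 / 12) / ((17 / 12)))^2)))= -82.41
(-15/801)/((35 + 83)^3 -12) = -0.00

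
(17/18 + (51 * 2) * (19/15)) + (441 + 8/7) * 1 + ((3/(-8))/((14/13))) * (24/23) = 4143589/7245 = 571.92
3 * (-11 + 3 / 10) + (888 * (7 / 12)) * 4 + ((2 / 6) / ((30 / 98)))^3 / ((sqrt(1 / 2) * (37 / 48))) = 1882384 * sqrt(2) / 1123875 + 20399 / 10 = 2042.27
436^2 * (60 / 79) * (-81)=-923866560 / 79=-11694513.42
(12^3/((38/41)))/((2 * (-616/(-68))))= 150552/1463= 102.91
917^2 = 840889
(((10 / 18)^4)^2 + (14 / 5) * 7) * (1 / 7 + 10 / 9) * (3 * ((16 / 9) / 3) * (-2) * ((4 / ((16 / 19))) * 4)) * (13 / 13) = -1661.13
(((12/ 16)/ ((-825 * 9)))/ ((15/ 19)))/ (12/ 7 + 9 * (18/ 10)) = -7/ 980100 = -0.00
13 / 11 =1.18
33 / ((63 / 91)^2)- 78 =-247 / 27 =-9.15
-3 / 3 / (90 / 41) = -41 / 90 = -0.46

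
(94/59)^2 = 8836/3481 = 2.54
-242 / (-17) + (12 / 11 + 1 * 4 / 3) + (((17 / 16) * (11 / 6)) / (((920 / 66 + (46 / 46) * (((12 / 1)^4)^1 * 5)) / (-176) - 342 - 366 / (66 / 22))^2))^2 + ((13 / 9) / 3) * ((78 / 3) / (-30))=26906886489829709510558639643203 / 1656598205121071658629422522140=16.24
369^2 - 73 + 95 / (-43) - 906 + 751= 5845024 / 43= 135930.79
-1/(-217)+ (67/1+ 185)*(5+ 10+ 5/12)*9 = 7587406/217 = 34965.00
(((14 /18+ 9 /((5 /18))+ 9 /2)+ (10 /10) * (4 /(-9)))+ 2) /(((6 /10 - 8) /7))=-8239 /222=-37.11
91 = 91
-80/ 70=-8/ 7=-1.14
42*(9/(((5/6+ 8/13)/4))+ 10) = 165396/113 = 1463.68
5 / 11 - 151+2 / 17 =-28130 / 187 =-150.43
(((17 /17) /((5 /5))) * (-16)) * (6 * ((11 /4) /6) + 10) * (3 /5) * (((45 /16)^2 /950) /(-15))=4131 /60800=0.07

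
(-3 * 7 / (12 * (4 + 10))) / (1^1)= -1 / 8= -0.12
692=692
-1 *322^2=-103684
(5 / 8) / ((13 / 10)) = 25 / 52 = 0.48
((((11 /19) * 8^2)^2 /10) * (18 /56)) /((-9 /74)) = -4584448 /12635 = -362.84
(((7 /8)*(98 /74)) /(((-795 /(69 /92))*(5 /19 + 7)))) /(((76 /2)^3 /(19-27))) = 343 /15630895680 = 0.00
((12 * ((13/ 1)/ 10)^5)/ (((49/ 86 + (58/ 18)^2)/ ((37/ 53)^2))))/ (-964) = -5311227922533/ 2582467492750000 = -0.00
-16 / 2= -8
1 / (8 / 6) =3 / 4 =0.75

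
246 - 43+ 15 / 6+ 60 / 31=12861 / 62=207.44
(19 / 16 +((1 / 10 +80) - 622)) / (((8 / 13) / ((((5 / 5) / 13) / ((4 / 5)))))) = -43257 / 512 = -84.49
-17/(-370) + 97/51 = 36757/18870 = 1.95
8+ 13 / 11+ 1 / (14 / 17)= 1601 / 154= 10.40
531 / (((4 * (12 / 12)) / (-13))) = -6903 / 4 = -1725.75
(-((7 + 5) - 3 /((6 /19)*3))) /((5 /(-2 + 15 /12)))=53 /40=1.32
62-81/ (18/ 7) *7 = -317/ 2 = -158.50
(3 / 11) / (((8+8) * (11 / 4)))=3 / 484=0.01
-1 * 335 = -335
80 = 80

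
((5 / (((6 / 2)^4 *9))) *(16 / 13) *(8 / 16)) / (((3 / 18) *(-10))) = -8 / 3159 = -0.00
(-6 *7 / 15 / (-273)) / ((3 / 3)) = 2 / 195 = 0.01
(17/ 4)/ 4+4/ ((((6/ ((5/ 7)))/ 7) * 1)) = 211/ 48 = 4.40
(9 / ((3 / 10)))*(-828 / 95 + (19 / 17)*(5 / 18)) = -244343 / 969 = -252.16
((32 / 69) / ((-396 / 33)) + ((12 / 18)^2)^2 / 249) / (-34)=8780 / 7886079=0.00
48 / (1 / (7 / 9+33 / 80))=857 / 15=57.13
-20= -20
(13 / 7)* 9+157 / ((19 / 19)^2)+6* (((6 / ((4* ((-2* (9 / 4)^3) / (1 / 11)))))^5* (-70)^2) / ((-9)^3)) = 40321310821481916689984 / 232112809004827212693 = 173.71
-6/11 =-0.55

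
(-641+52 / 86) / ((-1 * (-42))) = -9179 / 602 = -15.25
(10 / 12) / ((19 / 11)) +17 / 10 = 622 / 285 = 2.18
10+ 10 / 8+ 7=18.25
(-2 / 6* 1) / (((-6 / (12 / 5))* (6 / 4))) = 0.09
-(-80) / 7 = 80 / 7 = 11.43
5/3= 1.67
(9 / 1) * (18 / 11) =162 / 11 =14.73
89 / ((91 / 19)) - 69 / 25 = 35996 / 2275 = 15.82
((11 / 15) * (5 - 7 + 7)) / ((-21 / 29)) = -319 / 63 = -5.06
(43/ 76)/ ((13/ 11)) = 473/ 988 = 0.48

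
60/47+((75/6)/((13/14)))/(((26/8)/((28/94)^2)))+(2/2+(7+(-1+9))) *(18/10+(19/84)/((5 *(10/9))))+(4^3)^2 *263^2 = 18509383841991134/65331175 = 283316255.10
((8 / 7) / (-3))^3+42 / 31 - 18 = -4794548 / 287091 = -16.70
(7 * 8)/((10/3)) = 84/5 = 16.80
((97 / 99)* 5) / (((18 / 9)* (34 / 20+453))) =2425 / 450153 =0.01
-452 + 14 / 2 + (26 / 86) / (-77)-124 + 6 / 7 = -1881134 / 3311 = -568.15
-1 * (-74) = 74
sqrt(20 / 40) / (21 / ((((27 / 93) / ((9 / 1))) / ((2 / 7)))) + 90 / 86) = 43*sqrt(2) / 16086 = 0.00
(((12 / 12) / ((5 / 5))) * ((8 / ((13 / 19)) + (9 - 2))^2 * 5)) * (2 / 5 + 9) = 2775303 / 169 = 16421.91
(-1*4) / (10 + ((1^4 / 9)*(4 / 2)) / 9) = -81 / 203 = -0.40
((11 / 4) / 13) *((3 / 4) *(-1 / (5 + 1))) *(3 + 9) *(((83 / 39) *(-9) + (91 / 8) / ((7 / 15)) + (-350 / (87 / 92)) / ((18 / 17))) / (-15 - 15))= -308435941 / 84689280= -3.64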